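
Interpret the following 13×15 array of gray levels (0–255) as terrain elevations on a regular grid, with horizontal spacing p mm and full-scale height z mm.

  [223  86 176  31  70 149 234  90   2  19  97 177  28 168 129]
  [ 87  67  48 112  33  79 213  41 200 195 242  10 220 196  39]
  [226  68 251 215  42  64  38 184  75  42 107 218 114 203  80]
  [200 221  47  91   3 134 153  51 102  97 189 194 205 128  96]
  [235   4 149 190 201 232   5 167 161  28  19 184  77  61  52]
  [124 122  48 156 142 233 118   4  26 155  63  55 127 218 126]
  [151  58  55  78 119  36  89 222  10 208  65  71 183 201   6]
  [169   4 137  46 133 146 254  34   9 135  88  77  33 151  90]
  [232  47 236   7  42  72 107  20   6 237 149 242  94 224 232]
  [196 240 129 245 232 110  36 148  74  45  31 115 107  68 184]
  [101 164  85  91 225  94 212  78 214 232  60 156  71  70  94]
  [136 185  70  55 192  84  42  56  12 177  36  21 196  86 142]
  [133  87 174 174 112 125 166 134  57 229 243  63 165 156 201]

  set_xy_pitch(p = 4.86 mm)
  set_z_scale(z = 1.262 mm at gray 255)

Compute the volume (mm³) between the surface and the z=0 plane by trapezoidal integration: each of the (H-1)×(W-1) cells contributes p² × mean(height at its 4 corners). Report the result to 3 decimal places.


2312.453

height_mm = gray/255 × 1.262; cell vol = 4.86² × mean(4 corners)
unit = 4.86² × 1.262 / (4×255) = 0.0292235 mm³ per gray-sum
row 0: Σ corner-gray over 14 cells = 6444  → 188.3160
row 1: Σ corner-gray over 14 cells = 6986  → 204.1551
row 2: Σ corner-gray over 14 cells = 7074  → 206.7268
row 3: Σ corner-gray over 14 cells = 6769  → 197.8136
row 4: Σ corner-gray over 14 cells = 6427  → 187.8192
row 5: Σ corner-gray over 14 cells = 6131  → 179.1691
row 6: Σ corner-gray over 14 cells = 5700  → 166.5738
row 7: Σ corner-gray over 14 cells = 6183  → 180.6887
row 8: Σ corner-gray over 14 cells = 6970  → 203.6876
row 9: Σ corner-gray over 14 cells = 7239  → 211.5487
row 10: Σ corner-gray over 14 cells = 6401  → 187.0594
row 11: Σ corner-gray over 14 cells = 6806  → 198.8949
Σ rows: total corner-gray = 79130  → 2312.4529 mm³


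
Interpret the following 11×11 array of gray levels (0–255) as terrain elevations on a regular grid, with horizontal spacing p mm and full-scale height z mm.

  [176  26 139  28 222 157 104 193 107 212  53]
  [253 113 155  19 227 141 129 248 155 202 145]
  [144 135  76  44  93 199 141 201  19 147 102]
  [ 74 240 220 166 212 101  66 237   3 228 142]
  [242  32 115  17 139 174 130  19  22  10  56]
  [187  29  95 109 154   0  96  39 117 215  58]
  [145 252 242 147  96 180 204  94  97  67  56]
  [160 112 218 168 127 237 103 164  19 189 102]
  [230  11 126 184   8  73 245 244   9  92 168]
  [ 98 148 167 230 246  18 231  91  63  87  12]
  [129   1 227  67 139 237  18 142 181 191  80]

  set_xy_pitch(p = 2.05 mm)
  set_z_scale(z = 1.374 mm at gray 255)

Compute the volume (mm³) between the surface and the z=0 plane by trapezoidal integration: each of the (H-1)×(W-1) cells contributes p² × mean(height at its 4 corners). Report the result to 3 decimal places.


height_mm = gray/255 × 1.374; cell vol = 2.05² × mean(4 corners)
unit = 2.05² × 1.374 / (4×255) = 0.00566101 mm³ per gray-sum
row 0: Σ corner-gray over 10 cells = 5781  → 32.7263
row 1: Σ corner-gray over 10 cells = 5532  → 31.3167
row 2: Σ corner-gray over 10 cells = 5518  → 31.2375
row 3: Σ corner-gray over 10 cells = 4776  → 27.0370
row 4: Σ corner-gray over 10 cells = 3567  → 20.1928
row 5: Σ corner-gray over 10 cells = 4912  → 27.8069
row 6: Σ corner-gray over 10 cells = 5895  → 33.3717
row 7: Σ corner-gray over 10 cells = 5318  → 30.1053
row 8: Σ corner-gray over 10 cells = 5054  → 28.6108
row 9: Σ corner-gray over 10 cells = 5287  → 29.9298
Σ rows: total corner-gray = 51640  → 292.3348 mm³

292.335


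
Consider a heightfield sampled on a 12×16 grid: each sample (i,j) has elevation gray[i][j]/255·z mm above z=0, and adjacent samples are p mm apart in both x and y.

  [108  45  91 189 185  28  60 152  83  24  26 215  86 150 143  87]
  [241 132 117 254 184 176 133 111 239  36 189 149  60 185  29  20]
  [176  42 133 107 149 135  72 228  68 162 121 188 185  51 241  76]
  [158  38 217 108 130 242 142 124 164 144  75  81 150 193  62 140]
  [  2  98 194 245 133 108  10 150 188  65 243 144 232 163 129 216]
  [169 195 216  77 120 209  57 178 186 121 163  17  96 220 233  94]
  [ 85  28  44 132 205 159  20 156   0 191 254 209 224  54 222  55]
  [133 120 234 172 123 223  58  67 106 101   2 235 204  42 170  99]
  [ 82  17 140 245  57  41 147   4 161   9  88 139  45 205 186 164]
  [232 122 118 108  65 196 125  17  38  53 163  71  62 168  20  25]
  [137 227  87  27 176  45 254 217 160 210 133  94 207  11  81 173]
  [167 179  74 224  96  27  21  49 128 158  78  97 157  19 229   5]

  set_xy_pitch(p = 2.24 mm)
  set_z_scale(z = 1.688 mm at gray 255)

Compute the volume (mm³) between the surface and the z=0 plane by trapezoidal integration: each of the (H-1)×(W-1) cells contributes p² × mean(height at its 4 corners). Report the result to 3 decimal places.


706.365

height_mm = gray/255 × 1.688; cell vol = 2.24² × mean(4 corners)
unit = 2.24² × 1.688 / (4×255) = 0.00830364 mm³ per gray-sum
row 0: Σ corner-gray over 15 cells = 7398  → 61.4303
row 1: Σ corner-gray over 15 cells = 8265  → 68.6296
row 2: Σ corner-gray over 15 cells = 8054  → 66.8775
row 3: Σ corner-gray over 15 cells = 8460  → 70.2488
row 4: Σ corner-gray over 15 cells = 8861  → 73.5785
row 5: Σ corner-gray over 15 cells = 8375  → 69.5430
row 6: Σ corner-gray over 15 cells = 7882  → 65.4493
row 7: Σ corner-gray over 15 cells = 7160  → 59.4540
row 8: Σ corner-gray over 15 cells = 6123  → 50.8432
row 9: Σ corner-gray over 15 cells = 7077  → 58.7648
row 10: Σ corner-gray over 15 cells = 7412  → 61.5466
Σ rows: total corner-gray = 85067  → 706.3654 mm³


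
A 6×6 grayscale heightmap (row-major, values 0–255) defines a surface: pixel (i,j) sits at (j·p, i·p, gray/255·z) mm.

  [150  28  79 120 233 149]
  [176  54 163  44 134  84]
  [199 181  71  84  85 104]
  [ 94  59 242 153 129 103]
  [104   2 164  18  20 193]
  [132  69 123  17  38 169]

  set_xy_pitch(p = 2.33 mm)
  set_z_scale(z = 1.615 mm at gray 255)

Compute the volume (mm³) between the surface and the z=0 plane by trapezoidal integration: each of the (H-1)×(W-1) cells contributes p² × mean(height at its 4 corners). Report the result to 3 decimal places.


90.599

height_mm = gray/255 × 1.615; cell vol = 2.33² × mean(4 corners)
unit = 2.33² × 1.615 / (4×255) = 0.00859576 mm³ per gray-sum
row 0: Σ corner-gray over 5 cells = 2269  → 19.5038
row 1: Σ corner-gray over 5 cells = 2195  → 18.8677
row 2: Σ corner-gray over 5 cells = 2508  → 21.5582
row 3: Σ corner-gray over 5 cells = 2068  → 17.7760
row 4: Σ corner-gray over 5 cells = 1500  → 12.8936
Σ rows: total corner-gray = 10540  → 90.5993 mm³


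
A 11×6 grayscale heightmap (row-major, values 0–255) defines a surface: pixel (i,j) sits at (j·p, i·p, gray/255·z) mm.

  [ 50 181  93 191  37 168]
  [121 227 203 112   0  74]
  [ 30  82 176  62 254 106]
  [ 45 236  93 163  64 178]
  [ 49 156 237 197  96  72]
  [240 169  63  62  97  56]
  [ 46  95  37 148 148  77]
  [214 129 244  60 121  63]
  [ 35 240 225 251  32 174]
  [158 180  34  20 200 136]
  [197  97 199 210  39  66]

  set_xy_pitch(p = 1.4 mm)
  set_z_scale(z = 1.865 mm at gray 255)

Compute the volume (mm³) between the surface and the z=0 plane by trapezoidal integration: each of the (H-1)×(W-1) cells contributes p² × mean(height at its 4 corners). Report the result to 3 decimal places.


93.087

height_mm = gray/255 × 1.865; cell vol = 1.4² × mean(4 corners)
unit = 1.4² × 1.865 / (4×255) = 0.00358373 mm³ per gray-sum
row 0: Σ corner-gray over 5 cells = 2501  → 8.9629
row 1: Σ corner-gray over 5 cells = 2563  → 9.1851
row 2: Σ corner-gray over 5 cells = 2619  → 9.3858
row 3: Σ corner-gray over 5 cells = 2828  → 10.1348
row 4: Σ corner-gray over 5 cells = 2571  → 9.2138
row 5: Σ corner-gray over 5 cells = 2057  → 7.3717
row 6: Σ corner-gray over 5 cells = 2364  → 8.4719
row 7: Σ corner-gray over 5 cells = 3090  → 11.0737
row 8: Σ corner-gray over 5 cells = 2867  → 10.2745
row 9: Σ corner-gray over 5 cells = 2515  → 9.0131
Σ rows: total corner-gray = 25975  → 93.0873 mm³


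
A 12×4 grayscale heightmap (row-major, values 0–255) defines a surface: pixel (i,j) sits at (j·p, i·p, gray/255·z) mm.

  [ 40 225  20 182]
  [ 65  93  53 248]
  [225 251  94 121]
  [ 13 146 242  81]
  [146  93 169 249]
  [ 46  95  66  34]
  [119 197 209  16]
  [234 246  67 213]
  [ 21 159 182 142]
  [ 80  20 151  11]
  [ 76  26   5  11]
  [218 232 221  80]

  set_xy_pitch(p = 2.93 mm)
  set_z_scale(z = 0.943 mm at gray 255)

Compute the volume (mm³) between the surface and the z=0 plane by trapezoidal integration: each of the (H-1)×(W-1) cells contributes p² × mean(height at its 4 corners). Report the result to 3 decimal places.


height_mm = gray/255 × 0.943; cell vol = 2.93² × mean(4 corners)
unit = 2.93² × 0.943 / (4×255) = 0.00793682 mm³ per gray-sum
row 0: Σ corner-gray over 3 cells = 1317  → 10.4528
row 1: Σ corner-gray over 3 cells = 1641  → 13.0243
row 2: Σ corner-gray over 3 cells = 1906  → 15.1276
row 3: Σ corner-gray over 3 cells = 1789  → 14.1990
row 4: Σ corner-gray over 3 cells = 1321  → 10.4845
row 5: Σ corner-gray over 3 cells = 1349  → 10.7068
row 6: Σ corner-gray over 3 cells = 2020  → 16.0324
row 7: Σ corner-gray over 3 cells = 1918  → 15.2228
row 8: Σ corner-gray over 3 cells = 1278  → 10.1433
row 9: Σ corner-gray over 3 cells = 582  → 4.6192
row 10: Σ corner-gray over 3 cells = 1353  → 10.7385
Σ rows: total corner-gray = 16474  → 130.7512 mm³

130.751


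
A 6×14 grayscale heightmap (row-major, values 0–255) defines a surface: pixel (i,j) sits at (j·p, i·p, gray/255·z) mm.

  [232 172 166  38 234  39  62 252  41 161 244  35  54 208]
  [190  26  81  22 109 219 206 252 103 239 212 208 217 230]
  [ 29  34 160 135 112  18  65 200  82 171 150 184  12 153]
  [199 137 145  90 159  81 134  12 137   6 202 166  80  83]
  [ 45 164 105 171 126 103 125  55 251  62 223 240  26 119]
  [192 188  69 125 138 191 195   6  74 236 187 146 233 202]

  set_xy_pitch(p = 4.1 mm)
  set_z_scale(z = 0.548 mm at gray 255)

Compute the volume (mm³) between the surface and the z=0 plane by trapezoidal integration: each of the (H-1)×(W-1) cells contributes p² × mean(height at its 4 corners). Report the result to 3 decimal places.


310.404

height_mm = gray/255 × 0.548; cell vol = 4.1² × mean(4 corners)
unit = 4.1² × 0.548 / (4×255) = 0.00903125 mm³ per gray-sum
row 0: Σ corner-gray over 13 cells = 7644  → 69.0349
row 1: Σ corner-gray over 13 cells = 7036  → 63.5439
row 2: Σ corner-gray over 13 cells = 5808  → 52.4535
row 3: Σ corner-gray over 13 cells = 6446  → 58.2155
row 4: Σ corner-gray over 13 cells = 7436  → 67.1564
Σ rows: total corner-gray = 34370  → 310.4042 mm³


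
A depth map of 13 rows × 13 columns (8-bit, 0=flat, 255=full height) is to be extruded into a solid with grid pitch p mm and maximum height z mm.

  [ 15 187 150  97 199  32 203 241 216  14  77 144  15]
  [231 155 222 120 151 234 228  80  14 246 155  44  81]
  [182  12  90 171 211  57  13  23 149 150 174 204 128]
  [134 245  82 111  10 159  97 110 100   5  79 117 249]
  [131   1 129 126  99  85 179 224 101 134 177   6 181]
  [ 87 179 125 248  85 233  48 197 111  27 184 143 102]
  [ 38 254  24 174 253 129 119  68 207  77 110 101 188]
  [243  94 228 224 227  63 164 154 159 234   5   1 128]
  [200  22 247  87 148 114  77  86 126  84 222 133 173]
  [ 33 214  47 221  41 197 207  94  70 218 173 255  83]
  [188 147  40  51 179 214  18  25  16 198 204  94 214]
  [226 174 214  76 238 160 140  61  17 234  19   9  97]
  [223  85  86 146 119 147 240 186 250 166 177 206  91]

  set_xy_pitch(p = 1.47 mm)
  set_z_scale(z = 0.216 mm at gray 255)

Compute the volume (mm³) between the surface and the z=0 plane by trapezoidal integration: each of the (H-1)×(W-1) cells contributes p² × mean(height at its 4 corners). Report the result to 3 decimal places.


34.718

height_mm = gray/255 × 0.216; cell vol = 1.47² × mean(4 corners)
unit = 1.47² × 0.216 / (4×255) = 0.000457602 mm³ per gray-sum
row 0: Σ corner-gray over 12 cells = 6760  → 3.0934
row 1: Σ corner-gray over 12 cells = 6428  → 2.9415
row 2: Σ corner-gray over 12 cells = 5431  → 2.4852
row 3: Σ corner-gray over 12 cells = 5447  → 2.4926
row 4: Σ corner-gray over 12 cells = 6183  → 2.8294
row 5: Σ corner-gray over 12 cells = 6607  → 3.0234
row 6: Σ corner-gray over 12 cells = 6735  → 3.0820
row 7: Σ corner-gray over 12 cells = 6542  → 2.9936
row 8: Σ corner-gray over 12 cells = 6655  → 3.0453
row 9: Σ corner-gray over 12 cells = 6364  → 2.9122
row 10: Σ corner-gray over 12 cells = 5781  → 2.6454
row 11: Σ corner-gray over 12 cells = 6937  → 3.1744
Σ rows: total corner-gray = 75870  → 34.7183 mm³


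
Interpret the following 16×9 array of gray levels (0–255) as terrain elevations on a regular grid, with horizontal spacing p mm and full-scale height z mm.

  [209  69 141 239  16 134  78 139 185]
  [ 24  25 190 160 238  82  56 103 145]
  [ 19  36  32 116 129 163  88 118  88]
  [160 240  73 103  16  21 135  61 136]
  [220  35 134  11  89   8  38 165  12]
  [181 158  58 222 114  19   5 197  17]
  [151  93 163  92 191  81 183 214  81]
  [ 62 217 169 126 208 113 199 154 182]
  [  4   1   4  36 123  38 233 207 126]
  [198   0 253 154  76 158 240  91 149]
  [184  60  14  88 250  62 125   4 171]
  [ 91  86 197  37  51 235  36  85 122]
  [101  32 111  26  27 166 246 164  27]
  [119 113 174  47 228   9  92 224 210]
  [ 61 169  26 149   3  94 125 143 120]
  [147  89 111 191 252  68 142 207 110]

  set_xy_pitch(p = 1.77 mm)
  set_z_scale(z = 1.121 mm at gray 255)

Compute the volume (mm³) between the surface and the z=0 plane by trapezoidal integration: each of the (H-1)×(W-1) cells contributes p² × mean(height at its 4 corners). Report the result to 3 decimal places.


height_mm = gray/255 × 1.121; cell vol = 1.77² × mean(4 corners)
unit = 1.77² × 1.121 / (4×255) = 0.00344312 mm³ per gray-sum
row 0: Σ corner-gray over 8 cells = 3903  → 13.4385
row 1: Σ corner-gray over 8 cells = 3348  → 11.5276
row 2: Σ corner-gray over 8 cells = 3065  → 10.5532
row 3: Σ corner-gray over 8 cells = 2786  → 9.5925
row 4: Σ corner-gray over 8 cells = 2936  → 10.1090
row 5: Σ corner-gray over 8 cells = 4010  → 13.8069
row 6: Σ corner-gray over 8 cells = 4882  → 16.8093
row 7: Σ corner-gray over 8 cells = 4030  → 13.8758
row 8: Σ corner-gray over 8 cells = 3705  → 12.7568
row 9: Σ corner-gray over 8 cells = 3852  → 13.2629
row 10: Σ corner-gray over 8 cells = 3228  → 11.1144
row 11: Σ corner-gray over 8 cells = 3339  → 11.4966
row 12: Σ corner-gray over 8 cells = 3775  → 12.9978
row 13: Σ corner-gray over 8 cells = 3702  → 12.7464
row 14: Σ corner-gray over 8 cells = 3976  → 13.6898
Σ rows: total corner-gray = 54537  → 187.7774 mm³

187.777


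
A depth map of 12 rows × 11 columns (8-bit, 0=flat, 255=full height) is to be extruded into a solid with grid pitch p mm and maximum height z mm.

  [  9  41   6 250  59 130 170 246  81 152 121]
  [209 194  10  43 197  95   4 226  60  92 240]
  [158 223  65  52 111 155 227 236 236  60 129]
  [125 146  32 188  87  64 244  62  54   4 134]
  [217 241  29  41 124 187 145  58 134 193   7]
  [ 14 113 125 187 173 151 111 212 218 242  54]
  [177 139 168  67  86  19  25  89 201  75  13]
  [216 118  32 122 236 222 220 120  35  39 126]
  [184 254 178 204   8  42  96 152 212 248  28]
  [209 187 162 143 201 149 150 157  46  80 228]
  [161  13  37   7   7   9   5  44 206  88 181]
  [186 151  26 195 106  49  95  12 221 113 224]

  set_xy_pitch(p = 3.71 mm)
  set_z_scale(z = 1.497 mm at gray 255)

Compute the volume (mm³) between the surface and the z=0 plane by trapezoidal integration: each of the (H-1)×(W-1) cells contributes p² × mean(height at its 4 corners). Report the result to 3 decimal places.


height_mm = gray/255 × 1.497; cell vol = 3.71² × mean(4 corners)
unit = 3.71² × 1.497 / (4×255) = 0.0202008 mm³ per gray-sum
row 0: Σ corner-gray over 10 cells = 4691  → 94.7621
row 1: Σ corner-gray over 10 cells = 5308  → 107.2261
row 2: Σ corner-gray over 10 cells = 5038  → 101.7718
row 3: Σ corner-gray over 10 cells = 4549  → 91.8936
row 4: Σ corner-gray over 10 cells = 5660  → 114.3368
row 5: Σ corner-gray over 10 cells = 5060  → 102.2163
row 6: Σ corner-gray over 10 cells = 4558  → 92.0754
row 7: Σ corner-gray over 10 cells = 5630  → 113.7307
row 8: Σ corner-gray over 10 cells = 5987  → 120.9424
row 9: Σ corner-gray over 10 cells = 4161  → 84.0557
row 10: Σ corner-gray over 10 cells = 3520  → 71.1070
Σ rows: total corner-gray = 54162  → 1094.1179 mm³

1094.118


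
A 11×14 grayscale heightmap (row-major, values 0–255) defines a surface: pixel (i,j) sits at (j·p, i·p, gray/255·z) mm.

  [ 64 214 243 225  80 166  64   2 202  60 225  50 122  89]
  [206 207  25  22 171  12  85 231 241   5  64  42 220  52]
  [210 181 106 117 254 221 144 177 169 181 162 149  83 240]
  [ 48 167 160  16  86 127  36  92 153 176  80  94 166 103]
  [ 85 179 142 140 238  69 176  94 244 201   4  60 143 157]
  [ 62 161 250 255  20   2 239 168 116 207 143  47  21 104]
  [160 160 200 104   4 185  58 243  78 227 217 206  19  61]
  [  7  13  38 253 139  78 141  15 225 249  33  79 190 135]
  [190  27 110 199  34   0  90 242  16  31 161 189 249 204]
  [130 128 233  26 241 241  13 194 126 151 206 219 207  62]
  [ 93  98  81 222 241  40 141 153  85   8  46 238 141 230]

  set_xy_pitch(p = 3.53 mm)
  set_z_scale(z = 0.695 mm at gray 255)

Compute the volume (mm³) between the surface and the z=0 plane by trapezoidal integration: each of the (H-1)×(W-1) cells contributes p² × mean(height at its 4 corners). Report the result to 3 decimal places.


585.115

height_mm = gray/255 × 0.695; cell vol = 3.53² × mean(4 corners)
unit = 3.53² × 0.695 / (4×255) = 0.00849052 mm³ per gray-sum
row 0: Σ corner-gray over 13 cells = 6367  → 54.0591
row 1: Σ corner-gray over 13 cells = 7246  → 61.5223
row 2: Σ corner-gray over 13 cells = 7195  → 61.0893
row 3: Σ corner-gray over 13 cells = 6479  → 55.0100
row 4: Σ corner-gray over 13 cells = 7046  → 59.8242
row 5: Σ corner-gray over 13 cells = 7047  → 59.8327
row 6: Σ corner-gray over 13 cells = 6671  → 56.6402
row 7: Σ corner-gray over 13 cells = 6138  → 52.1148
row 8: Σ corner-gray over 13 cells = 7252  → 61.5732
row 9: Σ corner-gray over 13 cells = 7473  → 63.4496
Σ rows: total corner-gray = 68914  → 585.1154 mm³


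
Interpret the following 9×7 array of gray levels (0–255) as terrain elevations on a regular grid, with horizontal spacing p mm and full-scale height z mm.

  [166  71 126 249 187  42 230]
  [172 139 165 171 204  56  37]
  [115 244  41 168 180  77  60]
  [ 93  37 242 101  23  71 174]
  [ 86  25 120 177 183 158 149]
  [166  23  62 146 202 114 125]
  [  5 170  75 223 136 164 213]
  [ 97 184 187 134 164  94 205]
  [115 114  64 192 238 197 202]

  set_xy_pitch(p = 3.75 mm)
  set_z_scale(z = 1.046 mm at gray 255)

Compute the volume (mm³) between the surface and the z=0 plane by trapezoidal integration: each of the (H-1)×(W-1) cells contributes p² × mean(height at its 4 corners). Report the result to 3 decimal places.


370.720

height_mm = gray/255 × 1.046; cell vol = 3.75² × mean(4 corners)
unit = 3.75² × 1.046 / (4×255) = 0.014421 mm³ per gray-sum
row 0: Σ corner-gray over 6 cells = 3425  → 49.3918
row 1: Σ corner-gray over 6 cells = 3274  → 47.2142
row 2: Σ corner-gray over 6 cells = 2810  → 40.5229
row 3: Σ corner-gray over 6 cells = 2776  → 40.0326
row 4: Σ corner-gray over 6 cells = 2946  → 42.4841
row 5: Σ corner-gray over 6 cells = 3139  → 45.2674
row 6: Σ corner-gray over 6 cells = 3582  → 51.6559
row 7: Σ corner-gray over 6 cells = 3755  → 54.1507
Σ rows: total corner-gray = 25707  → 370.7195 mm³


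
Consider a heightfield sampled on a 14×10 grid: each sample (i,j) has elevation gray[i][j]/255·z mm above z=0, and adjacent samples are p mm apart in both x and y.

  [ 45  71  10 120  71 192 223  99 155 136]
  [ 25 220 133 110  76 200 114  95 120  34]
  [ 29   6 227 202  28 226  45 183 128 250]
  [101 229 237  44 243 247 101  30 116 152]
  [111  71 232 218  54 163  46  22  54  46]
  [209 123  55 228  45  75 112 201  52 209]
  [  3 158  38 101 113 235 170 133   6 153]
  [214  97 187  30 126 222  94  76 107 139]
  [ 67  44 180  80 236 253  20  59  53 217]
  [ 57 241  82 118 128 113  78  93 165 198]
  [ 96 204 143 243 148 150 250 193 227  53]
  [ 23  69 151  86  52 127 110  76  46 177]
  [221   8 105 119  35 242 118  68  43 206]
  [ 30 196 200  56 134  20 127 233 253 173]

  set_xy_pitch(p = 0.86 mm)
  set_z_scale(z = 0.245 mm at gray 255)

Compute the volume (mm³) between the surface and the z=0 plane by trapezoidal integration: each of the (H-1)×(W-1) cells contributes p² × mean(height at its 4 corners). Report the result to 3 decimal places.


10.397

height_mm = gray/255 × 0.245; cell vol = 0.86² × mean(4 corners)
unit = 0.86² × 0.245 / (4×255) = 0.000177649 mm³ per gray-sum
row 0: Σ corner-gray over 9 cells = 4258  → 0.7564
row 1: Σ corner-gray over 9 cells = 4564  → 0.8108
row 2: Σ corner-gray over 9 cells = 5116  → 0.9089
row 3: Σ corner-gray over 9 cells = 4624  → 0.8214
row 4: Σ corner-gray over 9 cells = 4077  → 0.7243
row 5: Σ corner-gray over 9 cells = 4264  → 0.7575
row 6: Σ corner-gray over 9 cells = 4295  → 0.7630
row 7: Σ corner-gray over 9 cells = 4365  → 0.7754
row 8: Σ corner-gray over 9 cells = 4425  → 0.7861
row 9: Σ corner-gray over 9 cells = 5556  → 0.9870
row 10: Σ corner-gray over 9 cells = 4899  → 0.8703
row 11: Σ corner-gray over 9 cells = 3537  → 0.6283
row 12: Σ corner-gray over 9 cells = 4544  → 0.8072
Σ rows: total corner-gray = 58524  → 10.3967 mm³


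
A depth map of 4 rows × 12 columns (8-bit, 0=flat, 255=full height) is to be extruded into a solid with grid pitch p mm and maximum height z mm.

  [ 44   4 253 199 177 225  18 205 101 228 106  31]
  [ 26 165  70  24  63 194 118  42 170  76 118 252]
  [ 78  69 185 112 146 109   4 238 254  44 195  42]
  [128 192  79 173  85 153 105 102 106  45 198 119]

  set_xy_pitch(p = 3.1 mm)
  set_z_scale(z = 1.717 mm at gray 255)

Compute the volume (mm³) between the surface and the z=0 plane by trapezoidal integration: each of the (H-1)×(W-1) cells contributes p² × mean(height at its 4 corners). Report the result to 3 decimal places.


height_mm = gray/255 × 1.717; cell vol = 3.1² × mean(4 corners)
unit = 3.1² × 1.717 / (4×255) = 0.0161768 mm³ per gray-sum
row 0: Σ corner-gray over 11 cells = 5465  → 88.4064
row 1: Σ corner-gray over 11 cells = 5190  → 83.9578
row 2: Σ corner-gray over 11 cells = 5555  → 89.8623
Σ rows: total corner-gray = 16210  → 262.2265 mm³

262.226


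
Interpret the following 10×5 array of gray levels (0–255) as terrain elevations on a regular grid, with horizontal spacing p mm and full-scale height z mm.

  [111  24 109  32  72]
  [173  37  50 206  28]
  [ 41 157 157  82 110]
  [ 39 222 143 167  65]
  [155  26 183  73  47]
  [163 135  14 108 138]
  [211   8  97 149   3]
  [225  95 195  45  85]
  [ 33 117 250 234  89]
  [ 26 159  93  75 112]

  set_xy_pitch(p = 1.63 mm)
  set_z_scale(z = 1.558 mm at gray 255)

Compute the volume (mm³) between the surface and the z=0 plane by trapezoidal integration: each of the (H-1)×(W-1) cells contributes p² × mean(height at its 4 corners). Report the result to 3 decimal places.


66.211

height_mm = gray/255 × 1.558; cell vol = 1.63² × mean(4 corners)
unit = 1.63² × 1.558 / (4×255) = 0.00405828 mm³ per gray-sum
row 0: Σ corner-gray over 4 cells = 1300  → 5.2758
row 1: Σ corner-gray over 4 cells = 1730  → 7.0208
row 2: Σ corner-gray over 4 cells = 2111  → 8.5670
row 3: Σ corner-gray over 4 cells = 1934  → 7.8487
row 4: Σ corner-gray over 4 cells = 1581  → 6.4161
row 5: Σ corner-gray over 4 cells = 1537  → 6.2376
row 6: Σ corner-gray over 4 cells = 1702  → 6.9072
row 7: Σ corner-gray over 4 cells = 2304  → 9.3503
row 8: Σ corner-gray over 4 cells = 2116  → 8.5873
Σ rows: total corner-gray = 16315  → 66.2109 mm³


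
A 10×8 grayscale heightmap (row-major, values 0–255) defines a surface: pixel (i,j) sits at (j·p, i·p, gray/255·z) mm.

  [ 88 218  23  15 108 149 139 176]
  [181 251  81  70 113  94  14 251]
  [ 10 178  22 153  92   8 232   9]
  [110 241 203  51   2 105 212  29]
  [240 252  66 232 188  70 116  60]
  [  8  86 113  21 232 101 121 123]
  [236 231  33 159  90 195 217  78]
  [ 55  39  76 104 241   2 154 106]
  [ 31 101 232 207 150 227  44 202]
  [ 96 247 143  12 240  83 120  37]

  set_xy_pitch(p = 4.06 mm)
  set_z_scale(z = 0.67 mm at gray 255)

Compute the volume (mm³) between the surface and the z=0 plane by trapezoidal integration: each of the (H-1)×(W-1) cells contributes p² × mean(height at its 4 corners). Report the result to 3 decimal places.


343.631

height_mm = gray/255 × 0.67; cell vol = 4.06² × mean(4 corners)
unit = 4.06² × 0.67 / (4×255) = 0.0108275 mm³ per gray-sum
row 0: Σ corner-gray over 7 cells = 3246  → 35.1459
row 1: Σ corner-gray over 7 cells = 3067  → 33.2078
row 2: Σ corner-gray over 7 cells = 3156  → 34.1715
row 3: Σ corner-gray over 7 cells = 3915  → 42.3895
row 4: Σ corner-gray over 7 cells = 3627  → 39.2712
row 5: Σ corner-gray over 7 cells = 3643  → 39.4444
row 6: Σ corner-gray over 7 cells = 3557  → 38.5133
row 7: Σ corner-gray over 7 cells = 3548  → 38.4158
row 8: Σ corner-gray over 7 cells = 3978  → 43.0716
Σ rows: total corner-gray = 31737  → 343.6312 mm³


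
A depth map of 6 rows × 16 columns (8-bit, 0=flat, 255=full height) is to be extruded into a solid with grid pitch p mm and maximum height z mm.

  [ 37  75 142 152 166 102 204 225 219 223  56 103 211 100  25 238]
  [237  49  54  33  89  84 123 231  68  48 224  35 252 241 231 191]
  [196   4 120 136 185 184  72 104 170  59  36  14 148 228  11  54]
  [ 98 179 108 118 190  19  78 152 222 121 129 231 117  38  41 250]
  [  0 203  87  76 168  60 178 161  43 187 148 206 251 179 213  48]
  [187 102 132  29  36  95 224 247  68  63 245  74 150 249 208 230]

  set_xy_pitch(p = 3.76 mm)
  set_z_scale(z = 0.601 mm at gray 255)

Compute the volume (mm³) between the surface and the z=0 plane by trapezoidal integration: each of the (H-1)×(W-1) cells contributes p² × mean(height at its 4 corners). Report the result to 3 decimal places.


height_mm = gray/255 × 0.601; cell vol = 3.76² × mean(4 corners)
unit = 3.76² × 0.601 / (4×255) = 0.0083301 mm³ per gray-sum
row 0: Σ corner-gray over 15 cells = 8233  → 68.5817
row 1: Σ corner-gray over 15 cells = 7144  → 59.5102
row 2: Σ corner-gray over 15 cells = 7026  → 58.5273
row 3: Σ corner-gray over 15 cells = 8202  → 68.3234
row 4: Σ corner-gray over 15 cells = 8629  → 71.8804
Σ rows: total corner-gray = 39234  → 326.8230 mm³

326.823


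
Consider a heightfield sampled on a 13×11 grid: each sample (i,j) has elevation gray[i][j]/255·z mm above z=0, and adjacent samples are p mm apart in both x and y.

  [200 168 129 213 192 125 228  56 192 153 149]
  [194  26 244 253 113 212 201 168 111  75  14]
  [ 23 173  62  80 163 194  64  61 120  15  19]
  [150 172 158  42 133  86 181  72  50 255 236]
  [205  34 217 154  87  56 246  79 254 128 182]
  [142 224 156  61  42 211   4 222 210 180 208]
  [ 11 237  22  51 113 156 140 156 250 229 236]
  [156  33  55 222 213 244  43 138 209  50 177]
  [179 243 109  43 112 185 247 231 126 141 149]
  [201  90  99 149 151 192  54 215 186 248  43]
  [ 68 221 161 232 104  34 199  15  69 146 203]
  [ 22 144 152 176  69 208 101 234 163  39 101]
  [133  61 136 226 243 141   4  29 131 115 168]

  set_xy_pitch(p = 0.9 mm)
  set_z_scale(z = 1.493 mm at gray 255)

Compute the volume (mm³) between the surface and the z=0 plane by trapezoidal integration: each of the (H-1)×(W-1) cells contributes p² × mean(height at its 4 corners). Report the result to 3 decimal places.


79.631

height_mm = gray/255 × 1.493; cell vol = 0.9² × mean(4 corners)
unit = 0.9² × 1.493 / (4×255) = 0.00118562 mm³ per gray-sum
row 0: Σ corner-gray over 10 cells = 6275  → 7.4398
row 1: Σ corner-gray over 10 cells = 4920  → 5.8332
row 2: Σ corner-gray over 10 cells = 4590  → 5.4420
row 3: Σ corner-gray over 10 cells = 5581  → 6.6169
row 4: Σ corner-gray over 10 cells = 5867  → 6.9560
row 5: Σ corner-gray over 10 cells = 5925  → 7.0248
row 6: Σ corner-gray over 10 cells = 5702  → 6.7604
row 7: Σ corner-gray over 10 cells = 5949  → 7.0532
row 8: Σ corner-gray over 10 cells = 6214  → 7.3674
row 9: Σ corner-gray over 10 cells = 5645  → 6.6928
row 10: Σ corner-gray over 10 cells = 5328  → 6.3170
row 11: Σ corner-gray over 10 cells = 5168  → 6.1273
Σ rows: total corner-gray = 67164  → 79.6308 mm³


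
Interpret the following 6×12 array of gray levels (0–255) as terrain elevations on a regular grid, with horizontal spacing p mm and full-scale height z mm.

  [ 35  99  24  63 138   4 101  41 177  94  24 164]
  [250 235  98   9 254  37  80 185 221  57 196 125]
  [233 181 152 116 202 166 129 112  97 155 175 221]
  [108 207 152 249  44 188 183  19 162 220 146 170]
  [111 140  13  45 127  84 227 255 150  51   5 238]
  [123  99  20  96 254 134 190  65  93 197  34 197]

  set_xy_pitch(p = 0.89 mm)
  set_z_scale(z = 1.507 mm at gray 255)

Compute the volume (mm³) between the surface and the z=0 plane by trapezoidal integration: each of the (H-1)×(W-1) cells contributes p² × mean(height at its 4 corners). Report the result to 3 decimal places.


34.431

height_mm = gray/255 × 1.507; cell vol = 0.89² × mean(4 corners)
unit = 0.89² × 1.507 / (4×255) = 0.00117029 mm³ per gray-sum
row 0: Σ corner-gray over 11 cells = 4848  → 5.6736
row 1: Σ corner-gray over 11 cells = 6543  → 7.6572
row 2: Σ corner-gray over 11 cells = 6842  → 8.0071
row 3: Σ corner-gray over 11 cells = 5961  → 6.9761
row 4: Σ corner-gray over 11 cells = 5227  → 6.1171
Σ rows: total corner-gray = 29421  → 34.4311 mm³


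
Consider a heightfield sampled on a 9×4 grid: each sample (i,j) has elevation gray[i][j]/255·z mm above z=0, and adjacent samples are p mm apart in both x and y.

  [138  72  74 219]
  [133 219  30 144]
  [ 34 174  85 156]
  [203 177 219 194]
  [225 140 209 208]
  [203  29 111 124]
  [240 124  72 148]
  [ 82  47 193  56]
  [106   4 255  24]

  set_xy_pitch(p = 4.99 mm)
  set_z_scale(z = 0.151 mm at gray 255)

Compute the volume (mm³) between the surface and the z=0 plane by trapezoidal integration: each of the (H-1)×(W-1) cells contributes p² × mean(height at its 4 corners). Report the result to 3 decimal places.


height_mm = gray/255 × 0.151; cell vol = 4.99² × mean(4 corners)
unit = 4.99² × 0.151 / (4×255) = 0.00368619 mm³ per gray-sum
row 0: Σ corner-gray over 3 cells = 1424  → 5.2491
row 1: Σ corner-gray over 3 cells = 1483  → 5.4666
row 2: Σ corner-gray over 3 cells = 1897  → 6.9927
row 3: Σ corner-gray over 3 cells = 2320  → 8.5520
row 4: Σ corner-gray over 3 cells = 1738  → 6.4066
row 5: Σ corner-gray over 3 cells = 1387  → 5.1127
row 6: Σ corner-gray over 3 cells = 1398  → 5.1533
row 7: Σ corner-gray over 3 cells = 1266  → 4.6667
Σ rows: total corner-gray = 12913  → 47.5998 mm³

47.600


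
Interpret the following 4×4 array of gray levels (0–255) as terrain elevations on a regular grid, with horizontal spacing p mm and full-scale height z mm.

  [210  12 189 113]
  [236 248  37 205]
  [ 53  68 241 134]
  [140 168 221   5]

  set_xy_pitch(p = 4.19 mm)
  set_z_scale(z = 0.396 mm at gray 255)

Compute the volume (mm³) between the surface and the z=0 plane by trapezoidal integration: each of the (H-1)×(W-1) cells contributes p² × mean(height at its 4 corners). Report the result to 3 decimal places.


height_mm = gray/255 × 0.396; cell vol = 4.19² × mean(4 corners)
unit = 4.19² × 0.396 / (4×255) = 0.0068159 mm³ per gray-sum
row 0: Σ corner-gray over 3 cells = 1736  → 11.8324
row 1: Σ corner-gray over 3 cells = 1816  → 12.3777
row 2: Σ corner-gray over 3 cells = 1728  → 11.7779
Σ rows: total corner-gray = 5280  → 35.9879 mm³

35.988


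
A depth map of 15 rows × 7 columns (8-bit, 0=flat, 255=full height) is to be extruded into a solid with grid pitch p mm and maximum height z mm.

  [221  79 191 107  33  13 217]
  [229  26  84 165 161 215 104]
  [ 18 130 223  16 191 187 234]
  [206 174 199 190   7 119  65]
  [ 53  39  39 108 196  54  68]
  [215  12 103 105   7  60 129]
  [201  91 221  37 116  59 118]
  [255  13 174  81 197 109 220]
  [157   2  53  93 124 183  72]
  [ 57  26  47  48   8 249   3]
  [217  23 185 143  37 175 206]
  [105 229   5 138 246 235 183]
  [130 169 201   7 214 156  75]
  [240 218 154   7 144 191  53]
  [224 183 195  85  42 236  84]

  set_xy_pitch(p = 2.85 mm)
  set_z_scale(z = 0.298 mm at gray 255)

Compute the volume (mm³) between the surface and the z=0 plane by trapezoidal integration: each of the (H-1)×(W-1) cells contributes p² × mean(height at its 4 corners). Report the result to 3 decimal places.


height_mm = gray/255 × 0.298; cell vol = 2.85² × mean(4 corners)
unit = 2.85² × 0.298 / (4×255) = 0.00237304 mm³ per gray-sum
row 0: Σ corner-gray over 6 cells = 2919  → 6.9269
row 1: Σ corner-gray over 6 cells = 3381  → 8.0233
row 2: Σ corner-gray over 6 cells = 3395  → 8.0565
row 3: Σ corner-gray over 6 cells = 2642  → 6.2696
row 4: Σ corner-gray over 6 cells = 1911  → 4.5349
row 5: Σ corner-gray over 6 cells = 2285  → 5.4224
row 6: Σ corner-gray over 6 cells = 2990  → 7.0954
row 7: Σ corner-gray over 6 cells = 2762  → 6.5543
row 8: Σ corner-gray over 6 cells = 1955  → 4.6393
row 9: Σ corner-gray over 6 cells = 2365  → 5.6122
row 10: Σ corner-gray over 6 cells = 3543  → 8.4077
row 11: Σ corner-gray over 6 cells = 3693  → 8.7637
row 12: Σ corner-gray over 6 cells = 3420  → 8.1158
row 13: Σ corner-gray over 6 cells = 3511  → 8.3318
Σ rows: total corner-gray = 40772  → 96.7538 mm³

96.754


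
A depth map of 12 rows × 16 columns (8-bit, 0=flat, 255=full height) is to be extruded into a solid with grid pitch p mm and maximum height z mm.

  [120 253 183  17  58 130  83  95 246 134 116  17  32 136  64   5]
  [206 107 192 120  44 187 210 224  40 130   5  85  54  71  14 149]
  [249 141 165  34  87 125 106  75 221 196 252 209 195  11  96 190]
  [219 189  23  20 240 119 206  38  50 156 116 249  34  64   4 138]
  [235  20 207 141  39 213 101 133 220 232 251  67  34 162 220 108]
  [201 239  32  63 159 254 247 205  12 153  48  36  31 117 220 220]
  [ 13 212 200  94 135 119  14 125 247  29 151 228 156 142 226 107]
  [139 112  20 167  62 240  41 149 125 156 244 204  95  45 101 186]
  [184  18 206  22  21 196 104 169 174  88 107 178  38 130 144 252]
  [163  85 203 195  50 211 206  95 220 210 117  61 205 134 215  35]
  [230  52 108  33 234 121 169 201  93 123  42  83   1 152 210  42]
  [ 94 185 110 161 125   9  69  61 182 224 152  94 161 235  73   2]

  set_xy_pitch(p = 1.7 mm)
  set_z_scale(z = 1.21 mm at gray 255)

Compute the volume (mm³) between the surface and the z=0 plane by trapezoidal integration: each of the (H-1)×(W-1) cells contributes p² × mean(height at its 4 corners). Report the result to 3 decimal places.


293.654

height_mm = gray/255 × 1.21; cell vol = 1.7² × mean(4 corners)
unit = 1.7² × 1.21 / (4×255) = 0.00342833 mm³ per gray-sum
row 0: Σ corner-gray over 15 cells = 6574  → 22.5379
row 1: Σ corner-gray over 15 cells = 7586  → 26.0073
row 2: Σ corner-gray over 15 cells = 7638  → 26.1856
row 3: Σ corner-gray over 15 cells = 7796  → 26.7273
row 4: Σ corner-gray over 15 cells = 8476  → 29.0586
row 5: Σ corner-gray over 15 cells = 8329  → 28.5546
row 6: Σ corner-gray over 15 cells = 8123  → 27.8484
row 7: Σ corner-gray over 15 cells = 7473  → 25.6199
row 8: Σ corner-gray over 15 cells = 8238  → 28.2426
row 9: Σ corner-gray over 15 cells = 8128  → 27.8655
row 10: Σ corner-gray over 15 cells = 7294  → 25.0063
Σ rows: total corner-gray = 85655  → 293.6539 mm³


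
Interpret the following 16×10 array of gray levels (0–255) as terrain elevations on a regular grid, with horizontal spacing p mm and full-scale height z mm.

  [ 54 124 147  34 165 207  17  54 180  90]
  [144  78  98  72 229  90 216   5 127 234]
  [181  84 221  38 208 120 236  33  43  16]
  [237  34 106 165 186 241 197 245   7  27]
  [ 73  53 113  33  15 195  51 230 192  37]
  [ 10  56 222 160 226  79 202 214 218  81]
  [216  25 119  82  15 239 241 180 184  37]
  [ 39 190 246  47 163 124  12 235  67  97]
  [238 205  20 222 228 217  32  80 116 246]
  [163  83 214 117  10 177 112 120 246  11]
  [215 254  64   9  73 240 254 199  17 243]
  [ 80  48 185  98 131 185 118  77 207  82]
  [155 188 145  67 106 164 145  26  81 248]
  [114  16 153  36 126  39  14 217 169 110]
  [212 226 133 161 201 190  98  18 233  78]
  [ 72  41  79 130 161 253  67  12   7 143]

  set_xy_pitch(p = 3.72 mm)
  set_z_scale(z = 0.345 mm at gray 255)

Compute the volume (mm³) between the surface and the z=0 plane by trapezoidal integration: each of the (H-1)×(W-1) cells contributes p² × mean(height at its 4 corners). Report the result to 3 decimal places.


height_mm = gray/255 × 0.345; cell vol = 3.72² × mean(4 corners)
unit = 3.72² × 0.345 / (4×255) = 0.00468064 mm³ per gray-sum
row 0: Σ corner-gray over 9 cells = 4208  → 19.6961
row 1: Σ corner-gray over 9 cells = 4371  → 20.4591
row 2: Σ corner-gray over 9 cells = 4789  → 22.4156
row 3: Σ corner-gray over 9 cells = 4500  → 21.0629
row 4: Σ corner-gray over 9 cells = 4719  → 22.0879
row 5: Σ corner-gray over 9 cells = 5268  → 24.6576
row 6: Σ corner-gray over 9 cells = 4727  → 22.1254
row 7: Σ corner-gray over 9 cells = 5028  → 23.5342
row 8: Σ corner-gray over 9 cells = 5056  → 23.6653
row 9: Σ corner-gray over 9 cells = 5010  → 23.4500
row 10: Σ corner-gray over 9 cells = 4938  → 23.1130
row 11: Σ corner-gray over 9 cells = 4507  → 21.0956
row 12: Σ corner-gray over 9 cells = 4011  → 18.7740
row 13: Σ corner-gray over 9 cells = 4574  → 21.4092
row 14: Σ corner-gray over 9 cells = 4525  → 21.1799
Σ rows: total corner-gray = 70231  → 328.7257 mm³

328.726


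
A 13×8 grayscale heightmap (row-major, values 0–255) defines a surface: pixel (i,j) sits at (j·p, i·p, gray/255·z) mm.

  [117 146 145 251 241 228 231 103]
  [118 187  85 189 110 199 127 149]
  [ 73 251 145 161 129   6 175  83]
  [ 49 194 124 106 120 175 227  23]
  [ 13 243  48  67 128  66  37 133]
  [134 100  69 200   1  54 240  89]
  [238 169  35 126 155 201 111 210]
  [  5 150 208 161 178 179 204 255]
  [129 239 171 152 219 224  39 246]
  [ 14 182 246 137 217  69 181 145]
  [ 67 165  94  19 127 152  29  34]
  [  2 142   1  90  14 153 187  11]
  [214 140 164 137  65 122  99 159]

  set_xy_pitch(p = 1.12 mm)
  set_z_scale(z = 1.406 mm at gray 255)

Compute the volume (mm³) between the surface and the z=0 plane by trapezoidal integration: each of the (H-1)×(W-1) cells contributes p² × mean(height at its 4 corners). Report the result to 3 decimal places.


height_mm = gray/255 × 1.406; cell vol = 1.12² × mean(4 corners)
unit = 1.12² × 1.406 / (4×255) = 0.0017291 mm³ per gray-sum
row 0: Σ corner-gray over 7 cells = 4765  → 8.2392
row 1: Σ corner-gray over 7 cells = 3951  → 6.8317
row 2: Σ corner-gray over 7 cells = 3854  → 6.6640
row 3: Σ corner-gray over 7 cells = 3288  → 5.6853
row 4: Σ corner-gray over 7 cells = 2875  → 4.9712
row 5: Σ corner-gray over 7 cells = 3593  → 6.2127
row 6: Σ corner-gray over 7 cells = 4462  → 7.7153
row 7: Σ corner-gray over 7 cells = 4883  → 8.4432
row 8: Σ corner-gray over 7 cells = 4686  → 8.1026
row 9: Σ corner-gray over 7 cells = 3496  → 6.0449
row 10: Σ corner-gray over 7 cells = 2460  → 4.2536
row 11: Σ corner-gray over 7 cells = 3014  → 5.2115
Σ rows: total corner-gray = 45327  → 78.3751 mm³

78.375
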